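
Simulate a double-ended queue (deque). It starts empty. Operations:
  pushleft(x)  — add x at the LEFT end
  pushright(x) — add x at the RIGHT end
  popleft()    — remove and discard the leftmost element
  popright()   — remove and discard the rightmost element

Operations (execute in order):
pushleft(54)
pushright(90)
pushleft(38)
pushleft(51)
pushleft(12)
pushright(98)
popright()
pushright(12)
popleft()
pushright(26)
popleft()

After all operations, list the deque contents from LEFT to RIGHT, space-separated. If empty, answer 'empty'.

pushleft(54): [54]
pushright(90): [54, 90]
pushleft(38): [38, 54, 90]
pushleft(51): [51, 38, 54, 90]
pushleft(12): [12, 51, 38, 54, 90]
pushright(98): [12, 51, 38, 54, 90, 98]
popright(): [12, 51, 38, 54, 90]
pushright(12): [12, 51, 38, 54, 90, 12]
popleft(): [51, 38, 54, 90, 12]
pushright(26): [51, 38, 54, 90, 12, 26]
popleft(): [38, 54, 90, 12, 26]

Answer: 38 54 90 12 26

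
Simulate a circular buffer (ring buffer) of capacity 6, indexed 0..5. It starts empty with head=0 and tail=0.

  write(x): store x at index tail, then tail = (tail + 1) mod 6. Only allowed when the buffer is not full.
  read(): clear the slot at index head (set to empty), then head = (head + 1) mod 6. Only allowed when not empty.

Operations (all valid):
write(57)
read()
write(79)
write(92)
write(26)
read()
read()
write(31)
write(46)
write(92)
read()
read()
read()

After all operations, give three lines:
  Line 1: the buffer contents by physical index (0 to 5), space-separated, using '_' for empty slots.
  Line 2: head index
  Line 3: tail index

Answer: 92 _ _ _ _ _
0
1

Derivation:
write(57): buf=[57 _ _ _ _ _], head=0, tail=1, size=1
read(): buf=[_ _ _ _ _ _], head=1, tail=1, size=0
write(79): buf=[_ 79 _ _ _ _], head=1, tail=2, size=1
write(92): buf=[_ 79 92 _ _ _], head=1, tail=3, size=2
write(26): buf=[_ 79 92 26 _ _], head=1, tail=4, size=3
read(): buf=[_ _ 92 26 _ _], head=2, tail=4, size=2
read(): buf=[_ _ _ 26 _ _], head=3, tail=4, size=1
write(31): buf=[_ _ _ 26 31 _], head=3, tail=5, size=2
write(46): buf=[_ _ _ 26 31 46], head=3, tail=0, size=3
write(92): buf=[92 _ _ 26 31 46], head=3, tail=1, size=4
read(): buf=[92 _ _ _ 31 46], head=4, tail=1, size=3
read(): buf=[92 _ _ _ _ 46], head=5, tail=1, size=2
read(): buf=[92 _ _ _ _ _], head=0, tail=1, size=1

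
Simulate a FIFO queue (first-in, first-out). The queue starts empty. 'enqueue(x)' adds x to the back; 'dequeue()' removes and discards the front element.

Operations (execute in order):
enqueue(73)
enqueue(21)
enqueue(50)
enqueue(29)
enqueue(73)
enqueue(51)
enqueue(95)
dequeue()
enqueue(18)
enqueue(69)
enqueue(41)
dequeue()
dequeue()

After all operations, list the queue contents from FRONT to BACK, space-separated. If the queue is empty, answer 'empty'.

Answer: 29 73 51 95 18 69 41

Derivation:
enqueue(73): [73]
enqueue(21): [73, 21]
enqueue(50): [73, 21, 50]
enqueue(29): [73, 21, 50, 29]
enqueue(73): [73, 21, 50, 29, 73]
enqueue(51): [73, 21, 50, 29, 73, 51]
enqueue(95): [73, 21, 50, 29, 73, 51, 95]
dequeue(): [21, 50, 29, 73, 51, 95]
enqueue(18): [21, 50, 29, 73, 51, 95, 18]
enqueue(69): [21, 50, 29, 73, 51, 95, 18, 69]
enqueue(41): [21, 50, 29, 73, 51, 95, 18, 69, 41]
dequeue(): [50, 29, 73, 51, 95, 18, 69, 41]
dequeue(): [29, 73, 51, 95, 18, 69, 41]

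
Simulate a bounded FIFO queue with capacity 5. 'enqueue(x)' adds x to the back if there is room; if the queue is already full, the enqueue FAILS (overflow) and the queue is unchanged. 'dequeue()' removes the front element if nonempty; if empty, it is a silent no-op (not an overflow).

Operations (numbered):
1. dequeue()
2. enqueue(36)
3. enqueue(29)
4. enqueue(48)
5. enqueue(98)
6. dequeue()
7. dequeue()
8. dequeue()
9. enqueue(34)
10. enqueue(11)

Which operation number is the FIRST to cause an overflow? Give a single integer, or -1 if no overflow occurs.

1. dequeue(): empty, no-op, size=0
2. enqueue(36): size=1
3. enqueue(29): size=2
4. enqueue(48): size=3
5. enqueue(98): size=4
6. dequeue(): size=3
7. dequeue(): size=2
8. dequeue(): size=1
9. enqueue(34): size=2
10. enqueue(11): size=3

Answer: -1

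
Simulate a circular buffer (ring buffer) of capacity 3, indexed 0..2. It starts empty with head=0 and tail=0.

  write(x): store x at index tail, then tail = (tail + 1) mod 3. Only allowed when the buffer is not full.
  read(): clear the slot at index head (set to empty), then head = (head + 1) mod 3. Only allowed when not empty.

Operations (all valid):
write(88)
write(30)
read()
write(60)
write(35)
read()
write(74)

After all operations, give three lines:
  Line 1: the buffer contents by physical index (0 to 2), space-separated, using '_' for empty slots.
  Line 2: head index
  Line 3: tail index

write(88): buf=[88 _ _], head=0, tail=1, size=1
write(30): buf=[88 30 _], head=0, tail=2, size=2
read(): buf=[_ 30 _], head=1, tail=2, size=1
write(60): buf=[_ 30 60], head=1, tail=0, size=2
write(35): buf=[35 30 60], head=1, tail=1, size=3
read(): buf=[35 _ 60], head=2, tail=1, size=2
write(74): buf=[35 74 60], head=2, tail=2, size=3

Answer: 35 74 60
2
2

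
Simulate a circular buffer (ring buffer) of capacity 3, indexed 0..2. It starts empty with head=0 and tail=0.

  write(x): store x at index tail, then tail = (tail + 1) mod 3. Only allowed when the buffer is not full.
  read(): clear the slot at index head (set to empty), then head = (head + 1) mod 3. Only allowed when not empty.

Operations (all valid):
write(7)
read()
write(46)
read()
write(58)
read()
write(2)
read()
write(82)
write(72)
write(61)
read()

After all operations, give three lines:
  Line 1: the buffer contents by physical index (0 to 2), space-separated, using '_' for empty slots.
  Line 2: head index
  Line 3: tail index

Answer: 61 _ 72
2
1

Derivation:
write(7): buf=[7 _ _], head=0, tail=1, size=1
read(): buf=[_ _ _], head=1, tail=1, size=0
write(46): buf=[_ 46 _], head=1, tail=2, size=1
read(): buf=[_ _ _], head=2, tail=2, size=0
write(58): buf=[_ _ 58], head=2, tail=0, size=1
read(): buf=[_ _ _], head=0, tail=0, size=0
write(2): buf=[2 _ _], head=0, tail=1, size=1
read(): buf=[_ _ _], head=1, tail=1, size=0
write(82): buf=[_ 82 _], head=1, tail=2, size=1
write(72): buf=[_ 82 72], head=1, tail=0, size=2
write(61): buf=[61 82 72], head=1, tail=1, size=3
read(): buf=[61 _ 72], head=2, tail=1, size=2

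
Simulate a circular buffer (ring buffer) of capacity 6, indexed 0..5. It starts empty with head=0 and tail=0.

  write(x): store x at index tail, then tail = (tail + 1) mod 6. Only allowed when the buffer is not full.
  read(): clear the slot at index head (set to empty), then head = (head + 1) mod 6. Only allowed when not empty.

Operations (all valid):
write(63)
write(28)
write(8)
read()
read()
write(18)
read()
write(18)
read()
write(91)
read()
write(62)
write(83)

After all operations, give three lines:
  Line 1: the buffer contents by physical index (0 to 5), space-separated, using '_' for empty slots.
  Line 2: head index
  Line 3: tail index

write(63): buf=[63 _ _ _ _ _], head=0, tail=1, size=1
write(28): buf=[63 28 _ _ _ _], head=0, tail=2, size=2
write(8): buf=[63 28 8 _ _ _], head=0, tail=3, size=3
read(): buf=[_ 28 8 _ _ _], head=1, tail=3, size=2
read(): buf=[_ _ 8 _ _ _], head=2, tail=3, size=1
write(18): buf=[_ _ 8 18 _ _], head=2, tail=4, size=2
read(): buf=[_ _ _ 18 _ _], head=3, tail=4, size=1
write(18): buf=[_ _ _ 18 18 _], head=3, tail=5, size=2
read(): buf=[_ _ _ _ 18 _], head=4, tail=5, size=1
write(91): buf=[_ _ _ _ 18 91], head=4, tail=0, size=2
read(): buf=[_ _ _ _ _ 91], head=5, tail=0, size=1
write(62): buf=[62 _ _ _ _ 91], head=5, tail=1, size=2
write(83): buf=[62 83 _ _ _ 91], head=5, tail=2, size=3

Answer: 62 83 _ _ _ 91
5
2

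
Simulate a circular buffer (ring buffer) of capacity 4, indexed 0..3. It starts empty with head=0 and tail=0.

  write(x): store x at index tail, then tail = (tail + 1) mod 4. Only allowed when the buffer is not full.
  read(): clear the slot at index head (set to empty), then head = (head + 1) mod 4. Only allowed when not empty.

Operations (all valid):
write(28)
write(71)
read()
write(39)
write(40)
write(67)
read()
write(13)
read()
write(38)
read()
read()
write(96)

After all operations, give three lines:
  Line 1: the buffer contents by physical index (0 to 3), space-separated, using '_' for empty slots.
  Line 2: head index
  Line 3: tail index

Answer: _ 13 38 96
1
0

Derivation:
write(28): buf=[28 _ _ _], head=0, tail=1, size=1
write(71): buf=[28 71 _ _], head=0, tail=2, size=2
read(): buf=[_ 71 _ _], head=1, tail=2, size=1
write(39): buf=[_ 71 39 _], head=1, tail=3, size=2
write(40): buf=[_ 71 39 40], head=1, tail=0, size=3
write(67): buf=[67 71 39 40], head=1, tail=1, size=4
read(): buf=[67 _ 39 40], head=2, tail=1, size=3
write(13): buf=[67 13 39 40], head=2, tail=2, size=4
read(): buf=[67 13 _ 40], head=3, tail=2, size=3
write(38): buf=[67 13 38 40], head=3, tail=3, size=4
read(): buf=[67 13 38 _], head=0, tail=3, size=3
read(): buf=[_ 13 38 _], head=1, tail=3, size=2
write(96): buf=[_ 13 38 96], head=1, tail=0, size=3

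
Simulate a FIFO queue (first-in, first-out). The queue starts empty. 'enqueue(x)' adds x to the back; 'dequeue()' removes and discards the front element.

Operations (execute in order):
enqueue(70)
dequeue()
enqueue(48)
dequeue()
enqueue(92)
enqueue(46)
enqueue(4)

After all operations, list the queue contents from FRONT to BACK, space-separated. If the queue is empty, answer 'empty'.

enqueue(70): [70]
dequeue(): []
enqueue(48): [48]
dequeue(): []
enqueue(92): [92]
enqueue(46): [92, 46]
enqueue(4): [92, 46, 4]

Answer: 92 46 4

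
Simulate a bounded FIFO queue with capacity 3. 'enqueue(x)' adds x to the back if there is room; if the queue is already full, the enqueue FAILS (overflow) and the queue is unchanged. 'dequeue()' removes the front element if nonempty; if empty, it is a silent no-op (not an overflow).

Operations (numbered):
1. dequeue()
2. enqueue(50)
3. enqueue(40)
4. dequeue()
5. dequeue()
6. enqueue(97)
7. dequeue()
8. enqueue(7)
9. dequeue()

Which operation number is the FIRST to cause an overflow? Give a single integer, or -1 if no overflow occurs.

Answer: -1

Derivation:
1. dequeue(): empty, no-op, size=0
2. enqueue(50): size=1
3. enqueue(40): size=2
4. dequeue(): size=1
5. dequeue(): size=0
6. enqueue(97): size=1
7. dequeue(): size=0
8. enqueue(7): size=1
9. dequeue(): size=0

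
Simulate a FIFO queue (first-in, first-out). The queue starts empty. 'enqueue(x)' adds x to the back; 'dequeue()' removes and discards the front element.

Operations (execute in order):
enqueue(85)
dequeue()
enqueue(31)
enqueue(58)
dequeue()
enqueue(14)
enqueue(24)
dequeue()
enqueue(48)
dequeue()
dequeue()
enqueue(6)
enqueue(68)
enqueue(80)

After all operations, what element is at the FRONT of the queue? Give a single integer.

enqueue(85): queue = [85]
dequeue(): queue = []
enqueue(31): queue = [31]
enqueue(58): queue = [31, 58]
dequeue(): queue = [58]
enqueue(14): queue = [58, 14]
enqueue(24): queue = [58, 14, 24]
dequeue(): queue = [14, 24]
enqueue(48): queue = [14, 24, 48]
dequeue(): queue = [24, 48]
dequeue(): queue = [48]
enqueue(6): queue = [48, 6]
enqueue(68): queue = [48, 6, 68]
enqueue(80): queue = [48, 6, 68, 80]

Answer: 48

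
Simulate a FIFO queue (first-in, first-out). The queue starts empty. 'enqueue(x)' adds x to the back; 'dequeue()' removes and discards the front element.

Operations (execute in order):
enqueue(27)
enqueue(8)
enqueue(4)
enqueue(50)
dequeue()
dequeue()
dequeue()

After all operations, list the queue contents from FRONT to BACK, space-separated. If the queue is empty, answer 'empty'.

Answer: 50

Derivation:
enqueue(27): [27]
enqueue(8): [27, 8]
enqueue(4): [27, 8, 4]
enqueue(50): [27, 8, 4, 50]
dequeue(): [8, 4, 50]
dequeue(): [4, 50]
dequeue(): [50]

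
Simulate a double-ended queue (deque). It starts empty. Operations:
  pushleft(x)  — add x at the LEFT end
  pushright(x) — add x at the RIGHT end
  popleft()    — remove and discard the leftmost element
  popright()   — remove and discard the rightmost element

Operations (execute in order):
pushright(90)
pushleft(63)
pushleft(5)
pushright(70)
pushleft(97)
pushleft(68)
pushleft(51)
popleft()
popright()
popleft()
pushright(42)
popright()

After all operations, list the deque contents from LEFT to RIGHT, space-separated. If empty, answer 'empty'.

Answer: 97 5 63 90

Derivation:
pushright(90): [90]
pushleft(63): [63, 90]
pushleft(5): [5, 63, 90]
pushright(70): [5, 63, 90, 70]
pushleft(97): [97, 5, 63, 90, 70]
pushleft(68): [68, 97, 5, 63, 90, 70]
pushleft(51): [51, 68, 97, 5, 63, 90, 70]
popleft(): [68, 97, 5, 63, 90, 70]
popright(): [68, 97, 5, 63, 90]
popleft(): [97, 5, 63, 90]
pushright(42): [97, 5, 63, 90, 42]
popright(): [97, 5, 63, 90]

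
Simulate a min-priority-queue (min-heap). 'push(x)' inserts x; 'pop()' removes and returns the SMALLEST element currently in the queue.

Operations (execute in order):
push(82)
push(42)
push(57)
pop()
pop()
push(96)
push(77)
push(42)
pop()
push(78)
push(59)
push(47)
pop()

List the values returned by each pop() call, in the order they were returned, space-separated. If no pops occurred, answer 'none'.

push(82): heap contents = [82]
push(42): heap contents = [42, 82]
push(57): heap contents = [42, 57, 82]
pop() → 42: heap contents = [57, 82]
pop() → 57: heap contents = [82]
push(96): heap contents = [82, 96]
push(77): heap contents = [77, 82, 96]
push(42): heap contents = [42, 77, 82, 96]
pop() → 42: heap contents = [77, 82, 96]
push(78): heap contents = [77, 78, 82, 96]
push(59): heap contents = [59, 77, 78, 82, 96]
push(47): heap contents = [47, 59, 77, 78, 82, 96]
pop() → 47: heap contents = [59, 77, 78, 82, 96]

Answer: 42 57 42 47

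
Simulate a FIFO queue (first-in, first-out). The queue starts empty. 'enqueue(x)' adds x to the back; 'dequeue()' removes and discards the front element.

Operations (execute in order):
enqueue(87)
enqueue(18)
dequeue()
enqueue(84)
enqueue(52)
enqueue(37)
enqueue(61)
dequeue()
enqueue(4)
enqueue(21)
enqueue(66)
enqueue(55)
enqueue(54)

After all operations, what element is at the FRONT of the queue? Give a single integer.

Answer: 84

Derivation:
enqueue(87): queue = [87]
enqueue(18): queue = [87, 18]
dequeue(): queue = [18]
enqueue(84): queue = [18, 84]
enqueue(52): queue = [18, 84, 52]
enqueue(37): queue = [18, 84, 52, 37]
enqueue(61): queue = [18, 84, 52, 37, 61]
dequeue(): queue = [84, 52, 37, 61]
enqueue(4): queue = [84, 52, 37, 61, 4]
enqueue(21): queue = [84, 52, 37, 61, 4, 21]
enqueue(66): queue = [84, 52, 37, 61, 4, 21, 66]
enqueue(55): queue = [84, 52, 37, 61, 4, 21, 66, 55]
enqueue(54): queue = [84, 52, 37, 61, 4, 21, 66, 55, 54]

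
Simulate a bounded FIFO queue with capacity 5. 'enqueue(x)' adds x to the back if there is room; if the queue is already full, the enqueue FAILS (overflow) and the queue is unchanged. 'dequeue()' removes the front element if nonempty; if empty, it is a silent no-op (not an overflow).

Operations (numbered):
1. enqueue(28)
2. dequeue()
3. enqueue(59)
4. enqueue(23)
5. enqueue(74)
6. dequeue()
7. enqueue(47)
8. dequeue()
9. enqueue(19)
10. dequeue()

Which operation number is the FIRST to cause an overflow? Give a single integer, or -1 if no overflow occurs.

Answer: -1

Derivation:
1. enqueue(28): size=1
2. dequeue(): size=0
3. enqueue(59): size=1
4. enqueue(23): size=2
5. enqueue(74): size=3
6. dequeue(): size=2
7. enqueue(47): size=3
8. dequeue(): size=2
9. enqueue(19): size=3
10. dequeue(): size=2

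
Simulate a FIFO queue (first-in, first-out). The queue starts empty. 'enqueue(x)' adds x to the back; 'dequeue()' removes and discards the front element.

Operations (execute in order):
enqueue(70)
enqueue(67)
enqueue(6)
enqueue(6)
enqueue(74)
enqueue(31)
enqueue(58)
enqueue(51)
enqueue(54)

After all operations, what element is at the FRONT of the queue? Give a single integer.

Answer: 70

Derivation:
enqueue(70): queue = [70]
enqueue(67): queue = [70, 67]
enqueue(6): queue = [70, 67, 6]
enqueue(6): queue = [70, 67, 6, 6]
enqueue(74): queue = [70, 67, 6, 6, 74]
enqueue(31): queue = [70, 67, 6, 6, 74, 31]
enqueue(58): queue = [70, 67, 6, 6, 74, 31, 58]
enqueue(51): queue = [70, 67, 6, 6, 74, 31, 58, 51]
enqueue(54): queue = [70, 67, 6, 6, 74, 31, 58, 51, 54]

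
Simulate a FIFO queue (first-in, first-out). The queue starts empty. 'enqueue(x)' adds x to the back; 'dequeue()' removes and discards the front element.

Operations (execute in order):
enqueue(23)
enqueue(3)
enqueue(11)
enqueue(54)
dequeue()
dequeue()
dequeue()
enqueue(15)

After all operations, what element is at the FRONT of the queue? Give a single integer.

enqueue(23): queue = [23]
enqueue(3): queue = [23, 3]
enqueue(11): queue = [23, 3, 11]
enqueue(54): queue = [23, 3, 11, 54]
dequeue(): queue = [3, 11, 54]
dequeue(): queue = [11, 54]
dequeue(): queue = [54]
enqueue(15): queue = [54, 15]

Answer: 54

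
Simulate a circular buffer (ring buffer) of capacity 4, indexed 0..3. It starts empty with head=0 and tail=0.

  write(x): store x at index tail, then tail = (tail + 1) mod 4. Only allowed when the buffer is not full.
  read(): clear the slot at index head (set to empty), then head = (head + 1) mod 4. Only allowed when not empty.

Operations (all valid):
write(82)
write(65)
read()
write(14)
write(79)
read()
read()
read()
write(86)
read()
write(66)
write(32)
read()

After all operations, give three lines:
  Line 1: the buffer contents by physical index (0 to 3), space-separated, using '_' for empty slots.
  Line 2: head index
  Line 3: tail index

write(82): buf=[82 _ _ _], head=0, tail=1, size=1
write(65): buf=[82 65 _ _], head=0, tail=2, size=2
read(): buf=[_ 65 _ _], head=1, tail=2, size=1
write(14): buf=[_ 65 14 _], head=1, tail=3, size=2
write(79): buf=[_ 65 14 79], head=1, tail=0, size=3
read(): buf=[_ _ 14 79], head=2, tail=0, size=2
read(): buf=[_ _ _ 79], head=3, tail=0, size=1
read(): buf=[_ _ _ _], head=0, tail=0, size=0
write(86): buf=[86 _ _ _], head=0, tail=1, size=1
read(): buf=[_ _ _ _], head=1, tail=1, size=0
write(66): buf=[_ 66 _ _], head=1, tail=2, size=1
write(32): buf=[_ 66 32 _], head=1, tail=3, size=2
read(): buf=[_ _ 32 _], head=2, tail=3, size=1

Answer: _ _ 32 _
2
3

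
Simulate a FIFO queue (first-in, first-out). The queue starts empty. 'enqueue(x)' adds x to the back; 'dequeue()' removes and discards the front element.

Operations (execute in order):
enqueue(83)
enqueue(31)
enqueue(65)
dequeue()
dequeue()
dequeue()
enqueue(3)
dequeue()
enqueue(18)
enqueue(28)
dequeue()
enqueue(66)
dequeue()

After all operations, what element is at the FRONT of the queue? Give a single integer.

Answer: 66

Derivation:
enqueue(83): queue = [83]
enqueue(31): queue = [83, 31]
enqueue(65): queue = [83, 31, 65]
dequeue(): queue = [31, 65]
dequeue(): queue = [65]
dequeue(): queue = []
enqueue(3): queue = [3]
dequeue(): queue = []
enqueue(18): queue = [18]
enqueue(28): queue = [18, 28]
dequeue(): queue = [28]
enqueue(66): queue = [28, 66]
dequeue(): queue = [66]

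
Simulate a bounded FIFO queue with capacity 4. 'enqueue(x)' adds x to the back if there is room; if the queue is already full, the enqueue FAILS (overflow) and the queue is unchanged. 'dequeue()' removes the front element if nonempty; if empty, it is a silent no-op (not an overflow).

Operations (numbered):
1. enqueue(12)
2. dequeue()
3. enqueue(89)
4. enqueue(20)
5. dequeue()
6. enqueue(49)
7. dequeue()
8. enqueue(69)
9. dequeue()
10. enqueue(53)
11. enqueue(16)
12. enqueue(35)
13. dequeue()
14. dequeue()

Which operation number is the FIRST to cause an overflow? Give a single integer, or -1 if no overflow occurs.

1. enqueue(12): size=1
2. dequeue(): size=0
3. enqueue(89): size=1
4. enqueue(20): size=2
5. dequeue(): size=1
6. enqueue(49): size=2
7. dequeue(): size=1
8. enqueue(69): size=2
9. dequeue(): size=1
10. enqueue(53): size=2
11. enqueue(16): size=3
12. enqueue(35): size=4
13. dequeue(): size=3
14. dequeue(): size=2

Answer: -1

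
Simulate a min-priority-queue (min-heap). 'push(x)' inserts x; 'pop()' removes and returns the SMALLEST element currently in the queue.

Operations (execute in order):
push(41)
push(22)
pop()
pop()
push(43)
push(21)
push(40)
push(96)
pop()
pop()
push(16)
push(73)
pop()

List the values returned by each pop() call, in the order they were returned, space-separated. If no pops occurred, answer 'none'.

push(41): heap contents = [41]
push(22): heap contents = [22, 41]
pop() → 22: heap contents = [41]
pop() → 41: heap contents = []
push(43): heap contents = [43]
push(21): heap contents = [21, 43]
push(40): heap contents = [21, 40, 43]
push(96): heap contents = [21, 40, 43, 96]
pop() → 21: heap contents = [40, 43, 96]
pop() → 40: heap contents = [43, 96]
push(16): heap contents = [16, 43, 96]
push(73): heap contents = [16, 43, 73, 96]
pop() → 16: heap contents = [43, 73, 96]

Answer: 22 41 21 40 16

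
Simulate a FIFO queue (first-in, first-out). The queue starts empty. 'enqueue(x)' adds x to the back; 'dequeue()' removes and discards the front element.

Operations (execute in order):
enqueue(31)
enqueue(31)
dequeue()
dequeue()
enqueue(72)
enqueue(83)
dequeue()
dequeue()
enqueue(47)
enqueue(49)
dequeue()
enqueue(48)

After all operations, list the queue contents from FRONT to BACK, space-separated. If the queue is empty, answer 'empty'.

Answer: 49 48

Derivation:
enqueue(31): [31]
enqueue(31): [31, 31]
dequeue(): [31]
dequeue(): []
enqueue(72): [72]
enqueue(83): [72, 83]
dequeue(): [83]
dequeue(): []
enqueue(47): [47]
enqueue(49): [47, 49]
dequeue(): [49]
enqueue(48): [49, 48]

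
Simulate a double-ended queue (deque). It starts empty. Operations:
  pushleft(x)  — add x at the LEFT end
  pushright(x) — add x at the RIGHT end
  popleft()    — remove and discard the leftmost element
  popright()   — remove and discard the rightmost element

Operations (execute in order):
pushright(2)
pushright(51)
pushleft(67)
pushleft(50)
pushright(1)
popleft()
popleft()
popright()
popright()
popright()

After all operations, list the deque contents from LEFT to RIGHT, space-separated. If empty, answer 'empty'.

Answer: empty

Derivation:
pushright(2): [2]
pushright(51): [2, 51]
pushleft(67): [67, 2, 51]
pushleft(50): [50, 67, 2, 51]
pushright(1): [50, 67, 2, 51, 1]
popleft(): [67, 2, 51, 1]
popleft(): [2, 51, 1]
popright(): [2, 51]
popright(): [2]
popright(): []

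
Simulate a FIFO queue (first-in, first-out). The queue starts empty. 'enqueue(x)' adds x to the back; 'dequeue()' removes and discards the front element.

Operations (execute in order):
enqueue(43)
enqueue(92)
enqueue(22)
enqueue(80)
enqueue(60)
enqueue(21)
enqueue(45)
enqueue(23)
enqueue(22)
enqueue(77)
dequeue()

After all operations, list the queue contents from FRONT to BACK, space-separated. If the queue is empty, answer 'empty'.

Answer: 92 22 80 60 21 45 23 22 77

Derivation:
enqueue(43): [43]
enqueue(92): [43, 92]
enqueue(22): [43, 92, 22]
enqueue(80): [43, 92, 22, 80]
enqueue(60): [43, 92, 22, 80, 60]
enqueue(21): [43, 92, 22, 80, 60, 21]
enqueue(45): [43, 92, 22, 80, 60, 21, 45]
enqueue(23): [43, 92, 22, 80, 60, 21, 45, 23]
enqueue(22): [43, 92, 22, 80, 60, 21, 45, 23, 22]
enqueue(77): [43, 92, 22, 80, 60, 21, 45, 23, 22, 77]
dequeue(): [92, 22, 80, 60, 21, 45, 23, 22, 77]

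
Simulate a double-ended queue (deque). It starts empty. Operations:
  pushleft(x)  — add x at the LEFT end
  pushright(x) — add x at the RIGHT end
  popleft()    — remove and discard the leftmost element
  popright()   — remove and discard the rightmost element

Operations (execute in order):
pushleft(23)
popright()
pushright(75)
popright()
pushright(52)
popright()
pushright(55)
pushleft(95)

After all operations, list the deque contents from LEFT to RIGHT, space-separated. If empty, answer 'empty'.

pushleft(23): [23]
popright(): []
pushright(75): [75]
popright(): []
pushright(52): [52]
popright(): []
pushright(55): [55]
pushleft(95): [95, 55]

Answer: 95 55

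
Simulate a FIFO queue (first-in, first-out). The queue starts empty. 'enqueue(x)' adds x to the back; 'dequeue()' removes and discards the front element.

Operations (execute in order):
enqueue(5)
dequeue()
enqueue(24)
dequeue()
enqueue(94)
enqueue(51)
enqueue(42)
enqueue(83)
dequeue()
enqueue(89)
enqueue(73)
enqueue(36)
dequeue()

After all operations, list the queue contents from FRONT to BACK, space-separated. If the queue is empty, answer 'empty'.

enqueue(5): [5]
dequeue(): []
enqueue(24): [24]
dequeue(): []
enqueue(94): [94]
enqueue(51): [94, 51]
enqueue(42): [94, 51, 42]
enqueue(83): [94, 51, 42, 83]
dequeue(): [51, 42, 83]
enqueue(89): [51, 42, 83, 89]
enqueue(73): [51, 42, 83, 89, 73]
enqueue(36): [51, 42, 83, 89, 73, 36]
dequeue(): [42, 83, 89, 73, 36]

Answer: 42 83 89 73 36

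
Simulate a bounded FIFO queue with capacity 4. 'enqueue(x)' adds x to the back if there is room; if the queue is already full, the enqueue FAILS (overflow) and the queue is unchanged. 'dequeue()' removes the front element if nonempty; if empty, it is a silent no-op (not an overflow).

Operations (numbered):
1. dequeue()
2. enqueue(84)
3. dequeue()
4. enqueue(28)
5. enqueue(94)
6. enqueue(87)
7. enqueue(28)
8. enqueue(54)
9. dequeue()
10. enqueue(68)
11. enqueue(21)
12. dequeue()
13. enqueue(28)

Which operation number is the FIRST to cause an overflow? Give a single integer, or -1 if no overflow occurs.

Answer: 8

Derivation:
1. dequeue(): empty, no-op, size=0
2. enqueue(84): size=1
3. dequeue(): size=0
4. enqueue(28): size=1
5. enqueue(94): size=2
6. enqueue(87): size=3
7. enqueue(28): size=4
8. enqueue(54): size=4=cap → OVERFLOW (fail)
9. dequeue(): size=3
10. enqueue(68): size=4
11. enqueue(21): size=4=cap → OVERFLOW (fail)
12. dequeue(): size=3
13. enqueue(28): size=4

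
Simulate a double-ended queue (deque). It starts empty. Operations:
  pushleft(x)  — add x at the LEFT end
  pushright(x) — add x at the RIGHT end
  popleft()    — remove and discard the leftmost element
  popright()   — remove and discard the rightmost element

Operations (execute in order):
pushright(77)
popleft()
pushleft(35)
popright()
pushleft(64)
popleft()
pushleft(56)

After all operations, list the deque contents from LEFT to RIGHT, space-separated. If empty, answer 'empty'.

pushright(77): [77]
popleft(): []
pushleft(35): [35]
popright(): []
pushleft(64): [64]
popleft(): []
pushleft(56): [56]

Answer: 56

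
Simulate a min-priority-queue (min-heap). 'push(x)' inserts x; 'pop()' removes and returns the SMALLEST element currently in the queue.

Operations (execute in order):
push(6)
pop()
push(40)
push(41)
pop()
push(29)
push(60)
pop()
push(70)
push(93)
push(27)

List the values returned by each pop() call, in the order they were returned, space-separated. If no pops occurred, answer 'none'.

push(6): heap contents = [6]
pop() → 6: heap contents = []
push(40): heap contents = [40]
push(41): heap contents = [40, 41]
pop() → 40: heap contents = [41]
push(29): heap contents = [29, 41]
push(60): heap contents = [29, 41, 60]
pop() → 29: heap contents = [41, 60]
push(70): heap contents = [41, 60, 70]
push(93): heap contents = [41, 60, 70, 93]
push(27): heap contents = [27, 41, 60, 70, 93]

Answer: 6 40 29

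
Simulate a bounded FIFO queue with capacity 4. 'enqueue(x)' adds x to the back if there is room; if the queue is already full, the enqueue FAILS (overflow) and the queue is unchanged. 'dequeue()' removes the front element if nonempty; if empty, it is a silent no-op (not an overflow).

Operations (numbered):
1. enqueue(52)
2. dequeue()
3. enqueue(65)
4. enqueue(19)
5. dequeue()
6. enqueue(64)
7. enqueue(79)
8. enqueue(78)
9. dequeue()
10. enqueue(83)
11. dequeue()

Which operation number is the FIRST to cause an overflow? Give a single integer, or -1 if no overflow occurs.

1. enqueue(52): size=1
2. dequeue(): size=0
3. enqueue(65): size=1
4. enqueue(19): size=2
5. dequeue(): size=1
6. enqueue(64): size=2
7. enqueue(79): size=3
8. enqueue(78): size=4
9. dequeue(): size=3
10. enqueue(83): size=4
11. dequeue(): size=3

Answer: -1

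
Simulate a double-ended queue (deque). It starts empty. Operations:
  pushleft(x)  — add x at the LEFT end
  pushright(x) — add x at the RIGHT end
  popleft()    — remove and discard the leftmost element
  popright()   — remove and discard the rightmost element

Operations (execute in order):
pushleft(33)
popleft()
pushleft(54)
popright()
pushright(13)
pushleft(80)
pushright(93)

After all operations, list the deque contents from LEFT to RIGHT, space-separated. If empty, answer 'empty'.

pushleft(33): [33]
popleft(): []
pushleft(54): [54]
popright(): []
pushright(13): [13]
pushleft(80): [80, 13]
pushright(93): [80, 13, 93]

Answer: 80 13 93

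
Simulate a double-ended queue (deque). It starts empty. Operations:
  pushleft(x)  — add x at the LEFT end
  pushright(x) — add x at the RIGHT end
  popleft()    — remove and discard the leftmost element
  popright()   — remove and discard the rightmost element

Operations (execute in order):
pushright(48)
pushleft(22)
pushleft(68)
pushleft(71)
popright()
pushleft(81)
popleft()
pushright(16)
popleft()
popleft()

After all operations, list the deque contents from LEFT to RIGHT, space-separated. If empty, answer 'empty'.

Answer: 22 16

Derivation:
pushright(48): [48]
pushleft(22): [22, 48]
pushleft(68): [68, 22, 48]
pushleft(71): [71, 68, 22, 48]
popright(): [71, 68, 22]
pushleft(81): [81, 71, 68, 22]
popleft(): [71, 68, 22]
pushright(16): [71, 68, 22, 16]
popleft(): [68, 22, 16]
popleft(): [22, 16]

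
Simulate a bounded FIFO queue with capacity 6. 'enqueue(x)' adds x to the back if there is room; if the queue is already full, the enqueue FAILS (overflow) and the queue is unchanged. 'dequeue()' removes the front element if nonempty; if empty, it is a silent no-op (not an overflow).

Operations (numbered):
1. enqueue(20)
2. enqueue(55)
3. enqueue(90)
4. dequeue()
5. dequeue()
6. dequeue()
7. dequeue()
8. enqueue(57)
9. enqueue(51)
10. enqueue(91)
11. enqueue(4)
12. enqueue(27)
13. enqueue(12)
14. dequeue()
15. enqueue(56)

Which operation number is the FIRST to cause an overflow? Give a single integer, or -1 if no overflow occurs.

Answer: -1

Derivation:
1. enqueue(20): size=1
2. enqueue(55): size=2
3. enqueue(90): size=3
4. dequeue(): size=2
5. dequeue(): size=1
6. dequeue(): size=0
7. dequeue(): empty, no-op, size=0
8. enqueue(57): size=1
9. enqueue(51): size=2
10. enqueue(91): size=3
11. enqueue(4): size=4
12. enqueue(27): size=5
13. enqueue(12): size=6
14. dequeue(): size=5
15. enqueue(56): size=6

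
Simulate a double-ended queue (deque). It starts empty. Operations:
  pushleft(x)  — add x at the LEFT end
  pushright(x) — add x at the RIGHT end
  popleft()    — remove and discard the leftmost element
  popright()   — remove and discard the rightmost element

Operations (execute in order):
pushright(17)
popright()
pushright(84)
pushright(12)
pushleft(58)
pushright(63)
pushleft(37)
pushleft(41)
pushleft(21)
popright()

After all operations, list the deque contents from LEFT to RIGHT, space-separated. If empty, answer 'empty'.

Answer: 21 41 37 58 84 12

Derivation:
pushright(17): [17]
popright(): []
pushright(84): [84]
pushright(12): [84, 12]
pushleft(58): [58, 84, 12]
pushright(63): [58, 84, 12, 63]
pushleft(37): [37, 58, 84, 12, 63]
pushleft(41): [41, 37, 58, 84, 12, 63]
pushleft(21): [21, 41, 37, 58, 84, 12, 63]
popright(): [21, 41, 37, 58, 84, 12]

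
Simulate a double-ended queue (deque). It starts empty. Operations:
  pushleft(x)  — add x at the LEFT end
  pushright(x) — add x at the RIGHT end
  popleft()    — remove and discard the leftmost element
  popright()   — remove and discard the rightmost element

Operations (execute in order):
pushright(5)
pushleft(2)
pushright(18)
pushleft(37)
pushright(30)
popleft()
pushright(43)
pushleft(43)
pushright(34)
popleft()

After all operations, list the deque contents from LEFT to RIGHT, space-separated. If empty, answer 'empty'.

pushright(5): [5]
pushleft(2): [2, 5]
pushright(18): [2, 5, 18]
pushleft(37): [37, 2, 5, 18]
pushright(30): [37, 2, 5, 18, 30]
popleft(): [2, 5, 18, 30]
pushright(43): [2, 5, 18, 30, 43]
pushleft(43): [43, 2, 5, 18, 30, 43]
pushright(34): [43, 2, 5, 18, 30, 43, 34]
popleft(): [2, 5, 18, 30, 43, 34]

Answer: 2 5 18 30 43 34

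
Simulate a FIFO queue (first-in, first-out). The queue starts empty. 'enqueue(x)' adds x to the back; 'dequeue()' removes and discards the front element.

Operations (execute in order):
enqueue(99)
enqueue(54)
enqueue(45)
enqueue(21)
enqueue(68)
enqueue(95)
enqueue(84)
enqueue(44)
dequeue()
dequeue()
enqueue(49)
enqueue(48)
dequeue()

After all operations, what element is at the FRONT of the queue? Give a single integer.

enqueue(99): queue = [99]
enqueue(54): queue = [99, 54]
enqueue(45): queue = [99, 54, 45]
enqueue(21): queue = [99, 54, 45, 21]
enqueue(68): queue = [99, 54, 45, 21, 68]
enqueue(95): queue = [99, 54, 45, 21, 68, 95]
enqueue(84): queue = [99, 54, 45, 21, 68, 95, 84]
enqueue(44): queue = [99, 54, 45, 21, 68, 95, 84, 44]
dequeue(): queue = [54, 45, 21, 68, 95, 84, 44]
dequeue(): queue = [45, 21, 68, 95, 84, 44]
enqueue(49): queue = [45, 21, 68, 95, 84, 44, 49]
enqueue(48): queue = [45, 21, 68, 95, 84, 44, 49, 48]
dequeue(): queue = [21, 68, 95, 84, 44, 49, 48]

Answer: 21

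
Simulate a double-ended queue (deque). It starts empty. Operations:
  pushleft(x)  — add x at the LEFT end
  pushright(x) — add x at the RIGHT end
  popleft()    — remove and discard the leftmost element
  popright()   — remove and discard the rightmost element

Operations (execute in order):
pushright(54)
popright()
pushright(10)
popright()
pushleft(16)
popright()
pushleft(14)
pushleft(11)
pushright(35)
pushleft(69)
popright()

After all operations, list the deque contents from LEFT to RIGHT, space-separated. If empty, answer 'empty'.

pushright(54): [54]
popright(): []
pushright(10): [10]
popright(): []
pushleft(16): [16]
popright(): []
pushleft(14): [14]
pushleft(11): [11, 14]
pushright(35): [11, 14, 35]
pushleft(69): [69, 11, 14, 35]
popright(): [69, 11, 14]

Answer: 69 11 14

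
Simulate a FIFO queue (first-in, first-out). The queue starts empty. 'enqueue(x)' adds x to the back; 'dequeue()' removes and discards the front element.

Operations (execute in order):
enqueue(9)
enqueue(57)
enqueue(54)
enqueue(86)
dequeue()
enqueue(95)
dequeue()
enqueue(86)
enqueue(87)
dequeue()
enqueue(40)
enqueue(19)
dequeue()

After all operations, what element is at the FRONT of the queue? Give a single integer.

enqueue(9): queue = [9]
enqueue(57): queue = [9, 57]
enqueue(54): queue = [9, 57, 54]
enqueue(86): queue = [9, 57, 54, 86]
dequeue(): queue = [57, 54, 86]
enqueue(95): queue = [57, 54, 86, 95]
dequeue(): queue = [54, 86, 95]
enqueue(86): queue = [54, 86, 95, 86]
enqueue(87): queue = [54, 86, 95, 86, 87]
dequeue(): queue = [86, 95, 86, 87]
enqueue(40): queue = [86, 95, 86, 87, 40]
enqueue(19): queue = [86, 95, 86, 87, 40, 19]
dequeue(): queue = [95, 86, 87, 40, 19]

Answer: 95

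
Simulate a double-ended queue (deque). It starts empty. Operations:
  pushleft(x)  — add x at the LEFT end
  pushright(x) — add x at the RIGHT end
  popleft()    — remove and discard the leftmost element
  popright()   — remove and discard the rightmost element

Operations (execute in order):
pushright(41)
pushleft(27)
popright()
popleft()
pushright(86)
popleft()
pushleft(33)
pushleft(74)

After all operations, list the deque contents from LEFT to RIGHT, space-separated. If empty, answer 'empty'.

pushright(41): [41]
pushleft(27): [27, 41]
popright(): [27]
popleft(): []
pushright(86): [86]
popleft(): []
pushleft(33): [33]
pushleft(74): [74, 33]

Answer: 74 33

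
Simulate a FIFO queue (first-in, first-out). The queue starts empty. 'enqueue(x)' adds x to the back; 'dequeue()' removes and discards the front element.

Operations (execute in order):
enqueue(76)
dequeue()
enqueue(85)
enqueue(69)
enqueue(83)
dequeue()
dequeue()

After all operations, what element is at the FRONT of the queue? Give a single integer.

Answer: 83

Derivation:
enqueue(76): queue = [76]
dequeue(): queue = []
enqueue(85): queue = [85]
enqueue(69): queue = [85, 69]
enqueue(83): queue = [85, 69, 83]
dequeue(): queue = [69, 83]
dequeue(): queue = [83]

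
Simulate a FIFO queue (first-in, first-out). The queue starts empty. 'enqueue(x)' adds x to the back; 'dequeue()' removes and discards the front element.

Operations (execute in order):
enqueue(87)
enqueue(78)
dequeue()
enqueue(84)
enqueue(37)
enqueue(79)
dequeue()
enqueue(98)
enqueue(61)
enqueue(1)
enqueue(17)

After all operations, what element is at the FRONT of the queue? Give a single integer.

enqueue(87): queue = [87]
enqueue(78): queue = [87, 78]
dequeue(): queue = [78]
enqueue(84): queue = [78, 84]
enqueue(37): queue = [78, 84, 37]
enqueue(79): queue = [78, 84, 37, 79]
dequeue(): queue = [84, 37, 79]
enqueue(98): queue = [84, 37, 79, 98]
enqueue(61): queue = [84, 37, 79, 98, 61]
enqueue(1): queue = [84, 37, 79, 98, 61, 1]
enqueue(17): queue = [84, 37, 79, 98, 61, 1, 17]

Answer: 84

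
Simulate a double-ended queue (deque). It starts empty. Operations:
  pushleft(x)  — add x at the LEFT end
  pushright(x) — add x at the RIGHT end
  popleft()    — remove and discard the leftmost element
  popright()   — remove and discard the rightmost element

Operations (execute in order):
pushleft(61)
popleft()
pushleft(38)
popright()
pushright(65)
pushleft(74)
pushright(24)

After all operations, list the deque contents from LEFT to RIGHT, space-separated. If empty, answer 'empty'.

pushleft(61): [61]
popleft(): []
pushleft(38): [38]
popright(): []
pushright(65): [65]
pushleft(74): [74, 65]
pushright(24): [74, 65, 24]

Answer: 74 65 24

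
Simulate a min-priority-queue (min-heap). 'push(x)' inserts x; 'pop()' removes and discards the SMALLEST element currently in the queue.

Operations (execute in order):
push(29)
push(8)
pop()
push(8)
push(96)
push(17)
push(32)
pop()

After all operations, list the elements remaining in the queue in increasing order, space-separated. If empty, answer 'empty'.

Answer: 17 29 32 96

Derivation:
push(29): heap contents = [29]
push(8): heap contents = [8, 29]
pop() → 8: heap contents = [29]
push(8): heap contents = [8, 29]
push(96): heap contents = [8, 29, 96]
push(17): heap contents = [8, 17, 29, 96]
push(32): heap contents = [8, 17, 29, 32, 96]
pop() → 8: heap contents = [17, 29, 32, 96]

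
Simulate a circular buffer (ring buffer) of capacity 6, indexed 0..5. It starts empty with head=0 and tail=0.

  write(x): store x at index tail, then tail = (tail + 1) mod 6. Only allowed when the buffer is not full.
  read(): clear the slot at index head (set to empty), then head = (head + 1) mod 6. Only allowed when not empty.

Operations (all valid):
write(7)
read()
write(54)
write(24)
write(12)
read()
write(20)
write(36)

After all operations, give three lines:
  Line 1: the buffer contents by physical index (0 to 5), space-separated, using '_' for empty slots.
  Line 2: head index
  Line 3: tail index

Answer: _ _ 24 12 20 36
2
0

Derivation:
write(7): buf=[7 _ _ _ _ _], head=0, tail=1, size=1
read(): buf=[_ _ _ _ _ _], head=1, tail=1, size=0
write(54): buf=[_ 54 _ _ _ _], head=1, tail=2, size=1
write(24): buf=[_ 54 24 _ _ _], head=1, tail=3, size=2
write(12): buf=[_ 54 24 12 _ _], head=1, tail=4, size=3
read(): buf=[_ _ 24 12 _ _], head=2, tail=4, size=2
write(20): buf=[_ _ 24 12 20 _], head=2, tail=5, size=3
write(36): buf=[_ _ 24 12 20 36], head=2, tail=0, size=4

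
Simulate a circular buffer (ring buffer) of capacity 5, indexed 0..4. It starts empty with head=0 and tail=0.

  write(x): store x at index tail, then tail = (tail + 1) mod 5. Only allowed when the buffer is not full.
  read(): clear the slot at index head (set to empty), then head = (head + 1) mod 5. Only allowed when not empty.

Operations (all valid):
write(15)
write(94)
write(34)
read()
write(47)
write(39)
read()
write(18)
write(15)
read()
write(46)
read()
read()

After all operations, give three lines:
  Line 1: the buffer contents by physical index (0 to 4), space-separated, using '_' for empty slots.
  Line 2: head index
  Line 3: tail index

Answer: 18 15 46 _ _
0
3

Derivation:
write(15): buf=[15 _ _ _ _], head=0, tail=1, size=1
write(94): buf=[15 94 _ _ _], head=0, tail=2, size=2
write(34): buf=[15 94 34 _ _], head=0, tail=3, size=3
read(): buf=[_ 94 34 _ _], head=1, tail=3, size=2
write(47): buf=[_ 94 34 47 _], head=1, tail=4, size=3
write(39): buf=[_ 94 34 47 39], head=1, tail=0, size=4
read(): buf=[_ _ 34 47 39], head=2, tail=0, size=3
write(18): buf=[18 _ 34 47 39], head=2, tail=1, size=4
write(15): buf=[18 15 34 47 39], head=2, tail=2, size=5
read(): buf=[18 15 _ 47 39], head=3, tail=2, size=4
write(46): buf=[18 15 46 47 39], head=3, tail=3, size=5
read(): buf=[18 15 46 _ 39], head=4, tail=3, size=4
read(): buf=[18 15 46 _ _], head=0, tail=3, size=3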